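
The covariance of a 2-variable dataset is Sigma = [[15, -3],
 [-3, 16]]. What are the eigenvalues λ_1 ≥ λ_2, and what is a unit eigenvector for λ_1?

Step 1 — characteristic polynomial of 2×2 Sigma:
  det(Sigma - λI) = λ² - trace · λ + det = 0.
  trace = 15 + 16 = 31, det = 15·16 - (-3)² = 231.
Step 2 — discriminant:
  Δ = trace² - 4·det = 961 - 924 = 37.
Step 3 — eigenvalues:
  λ = (trace ± √Δ)/2 = (31 ± 6.0828)/2,
  λ_1 = 18.5414,  λ_2 = 12.4586.

Step 4 — unit eigenvector for λ_1: solve (Sigma - λ_1 I)v = 0. First row:
  (15 - 18.5414)·v_x + (-3)·v_y = 0, i.e. (-3.5414)·v_x + (-3)·v_y = 0,
  so v ∝ (b, λ_1 - a) = (-3, 3.5414); multiply by -1 so the first entry is positive: u = (3, -3.5414).
  ||u|| = √((3)² + (-3.5414)²) = √(21.5414) ≈ 4.6413,
  v_1 = u/||u|| ≈ (0.6464, -0.763) (||v_1|| = 1).

λ_1 = 18.5414,  λ_2 = 12.4586;  v_1 ≈ (0.6464, -0.763)


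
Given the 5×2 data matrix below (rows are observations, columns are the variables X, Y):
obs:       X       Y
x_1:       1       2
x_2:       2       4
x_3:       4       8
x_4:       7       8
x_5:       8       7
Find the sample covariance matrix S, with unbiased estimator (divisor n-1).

Step 1 — column means:
  mean(X) = (1 + 2 + 4 + 7 + 8) / 5 = 22/5 = 4.4
  mean(Y) = (2 + 4 + 8 + 8 + 7) / 5 = 29/5 = 5.8

Step 2 — sample covariance S[i,j] = (1/(n-1)) · Σ_k (x_{k,i} - mean_i) · (x_{k,j} - mean_j), with n-1 = 4.
  S[X,X] = ((-3.4)·(-3.4) + (-2.4)·(-2.4) + (-0.4)·(-0.4) + (2.6)·(2.6) + (3.6)·(3.6)) / 4 = 37.2/4 = 9.3
  S[X,Y] = ((-3.4)·(-3.8) + (-2.4)·(-1.8) + (-0.4)·(2.2) + (2.6)·(2.2) + (3.6)·(1.2)) / 4 = 26.4/4 = 6.6
  S[Y,Y] = ((-3.8)·(-3.8) + (-1.8)·(-1.8) + (2.2)·(2.2) + (2.2)·(2.2) + (1.2)·(1.2)) / 4 = 28.8/4 = 7.2

S is symmetric (S[j,i] = S[i,j]). Assembling:

S = [[9.3, 6.6],
 [6.6, 7.2]]


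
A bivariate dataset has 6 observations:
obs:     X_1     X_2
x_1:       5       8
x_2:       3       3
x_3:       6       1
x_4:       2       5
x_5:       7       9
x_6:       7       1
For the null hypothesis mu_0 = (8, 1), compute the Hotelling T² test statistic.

Step 1 — sample mean vector:
  mean(X_1) = (5 + 3 + 6 + 2 + 7 + 7) / 6 = 30/6 = 5
  mean(X_2) = (8 + 3 + 1 + 5 + 9 + 1) / 6 = 27/6 = 4.5
  x̄ = (5, 4.5),  deviation x̄ - mu_0 = (5, 4.5) - (8, 1) = (-3, 3.5).

Step 2 — sample covariance matrix, S[i,j] = (1/(n-1)) · Σ_k (x_{k,i} - mean_i) · (x_{k,j} - mean_j), divisor n-1 = 5:
  S[X_1,X_1] = ((0)·(0) + (-2)·(-2) + (1)·(1) + (-3)·(-3) + (2)·(2) + (2)·(2)) / 5 = 22/5 = 4.4
  S[X_1,X_2] = ((0)·(3.5) + (-2)·(-1.5) + (1)·(-3.5) + (-3)·(0.5) + (2)·(4.5) + (2)·(-3.5)) / 5 = 0/5 = 0
  S[X_2,X_2] = ((3.5)·(3.5) + (-1.5)·(-1.5) + (-3.5)·(-3.5) + (0.5)·(0.5) + (4.5)·(4.5) + (-3.5)·(-3.5)) / 5 = 59.5/5 = 11.9
  S = [[4.4, 0],
 [0, 11.9]].

Step 3 — invert S. det(S) = 4.4·11.9 - (0)² = 52.36.
  S^{-1} = (1/det) · [[d, -b], [-b, a]] = [[0.2273, 0],
 [0, 0.084]].

Step 4 — quadratic form (x̄ - mu_0)^T · S^{-1} · (x̄ - mu_0):
  S^{-1} · (x̄ - mu_0) = (-0.6818, 0.2941),
  (x̄ - mu_0)^T · [...] = (-3)·(-0.6818) + (3.5)·(0.2941) = 3.0749.

Step 5 — scale by n: T² = 6 · 3.0749 = 18.4492.

T² ≈ 18.4492


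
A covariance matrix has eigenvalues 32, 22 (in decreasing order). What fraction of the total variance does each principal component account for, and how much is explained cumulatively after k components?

Step 1 — total variance = trace(Sigma) = Σ λ_i = 32 + 22 = 54.

Step 2 — fraction explained by component i = λ_i / Σ λ:
  PC1: 32/54 = 0.5926
  PC2: 22/54 = 0.4074

Step 3 — cumulative fraction after k components = (λ_1 + ... + λ_k) / Σ λ:
  k = 1: 32/54 = 0.5926
  k = 2: (32 + 22)/54 = 54/54 = 1

Summary (fraction, with percent):

explained: PC1 0.5926 (59.26%), PC2 0.4074 (40.74%);  cumulative: 0.5926, 1


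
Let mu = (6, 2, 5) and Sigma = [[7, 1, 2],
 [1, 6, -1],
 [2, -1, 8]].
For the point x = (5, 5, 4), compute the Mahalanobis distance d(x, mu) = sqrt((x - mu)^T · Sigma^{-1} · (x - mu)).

Step 1 — centre the observation: (x - mu) = (-1, 3, -1).

Step 2 — invert Sigma (cofactor / det for 3×3, or solve directly):
  Sigma^{-1} = [[0.1604, -0.0341, -0.0444],
 [-0.0341, 0.1775, 0.0307],
 [-0.0444, 0.0307, 0.1399]].

Step 3 — form the quadratic (x - mu)^T · Sigma^{-1} · (x - mu):
  Sigma^{-1} · (x - mu) = (-0.2184, 0.5358, -0.0034).
  (x - mu)^T · [Sigma^{-1} · (x - mu)] = (-1)·(-0.2184) + (3)·(0.5358) + (-1)·(-0.0034) = 1.8294.

Step 4 — take square root: d = √(1.8294) ≈ 1.3525.

d(x, mu) = √(1.8294) ≈ 1.3525


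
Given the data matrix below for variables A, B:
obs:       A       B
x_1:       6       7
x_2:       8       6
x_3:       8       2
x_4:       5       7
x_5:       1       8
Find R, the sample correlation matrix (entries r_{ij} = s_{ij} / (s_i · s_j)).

Step 1 — column means:
  mean(A) = (6 + 8 + 8 + 5 + 1) / 5 = 28/5 = 5.6
  mean(B) = (7 + 6 + 2 + 7 + 8) / 5 = 30/5 = 6

Step 2 — sample variances and covariances s[i,j] = (1/(n-1)) · Σ_k (x_{k,i} - mean_i) · (x_{k,j} - mean_j), with n-1 = 4:
  s[A,A] = ((0.4)·(0.4) + (2.4)·(2.4) + (2.4)·(2.4) + (-0.6)·(-0.6) + (-4.6)·(-4.6)) / 4 = 33.2/4 = 8.3
  s[A,B] = ((0.4)·(1) + (2.4)·(0) + (2.4)·(-4) + (-0.6)·(1) + (-4.6)·(2)) / 4 = -19/4 = -4.75
  s[B,B] = ((1)·(1) + (0)·(0) + (-4)·(-4) + (1)·(1) + (2)·(2)) / 4 = 22/4 = 5.5
  Sample standard deviations s_i = √(s[i,i]):
  s(A) = √(8.3) = 2.881
  s(B) = √(5.5) = 2.3452

Step 3 — r_{ij} = s_{ij} / (s_i · s_j):
  r[A,A] = 1 (diagonal).
  r[A,B] = -4.75 / (2.881 · 2.3452) = -4.75 / 6.7565 = -0.703
  r[B,B] = 1 (diagonal).

R is symmetric with unit diagonal. Assembling:

R = [[1, -0.703],
 [-0.703, 1]]


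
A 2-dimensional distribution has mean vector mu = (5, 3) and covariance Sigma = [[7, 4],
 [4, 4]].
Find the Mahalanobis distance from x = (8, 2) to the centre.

Step 1 — centre the observation: (x - mu) = (3, -1).

Step 2 — invert Sigma. det(Sigma) = 7·4 - (4)² = 12.
  Sigma^{-1} = (1/det) · [[d, -b], [-b, a]] = [[0.3333, -0.3333],
 [-0.3333, 0.5833]].

Step 3 — form the quadratic (x - mu)^T · Sigma^{-1} · (x - mu):
  Sigma^{-1} · (x - mu) = (1.3333, -1.5833).
  (x - mu)^T · [Sigma^{-1} · (x - mu)] = (3)·(1.3333) + (-1)·(-1.5833) = 5.5833.

Step 4 — take square root: d = √(5.5833) ≈ 2.3629.

d(x, mu) = √(5.5833) ≈ 2.3629


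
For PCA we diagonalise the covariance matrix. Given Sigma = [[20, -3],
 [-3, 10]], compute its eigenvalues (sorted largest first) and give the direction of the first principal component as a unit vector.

Step 1 — characteristic polynomial of 2×2 Sigma:
  det(Sigma - λI) = λ² - trace · λ + det = 0.
  trace = 20 + 10 = 30, det = 20·10 - (-3)² = 191.
Step 2 — discriminant:
  Δ = trace² - 4·det = 900 - 764 = 136.
Step 3 — eigenvalues:
  λ = (trace ± √Δ)/2 = (30 ± 11.6619)/2,
  λ_1 = 20.831,  λ_2 = 9.169.

Step 4 — unit eigenvector for λ_1: solve (Sigma - λ_1 I)v = 0. First row:
  (20 - 20.831)·v_x + (-3)·v_y = 0, i.e. (-0.831)·v_x + (-3)·v_y = 0,
  so v ∝ (b, λ_1 - a) = (-3, 0.831); multiply by -1 so the first entry is positive: u = (3, -0.831).
  ||u|| = √((3)² + (-0.831)²) = √(9.6905) ≈ 3.113,
  v_1 = u/||u|| ≈ (0.9637, -0.2669) (||v_1|| = 1).

λ_1 = 20.831,  λ_2 = 9.169;  v_1 ≈ (0.9637, -0.2669)


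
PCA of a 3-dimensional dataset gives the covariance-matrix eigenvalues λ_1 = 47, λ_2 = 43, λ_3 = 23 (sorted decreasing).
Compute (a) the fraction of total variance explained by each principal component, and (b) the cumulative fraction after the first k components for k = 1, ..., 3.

Step 1 — total variance = trace(Sigma) = Σ λ_i = 47 + 43 + 23 = 113.

Step 2 — fraction explained by component i = λ_i / Σ λ:
  PC1: 47/113 = 0.4159
  PC2: 43/113 = 0.3805
  PC3: 23/113 = 0.2035

Step 3 — cumulative fraction after k components = (λ_1 + ... + λ_k) / Σ λ:
  k = 1: 47/113 = 0.4159
  k = 2: (47 + 43)/113 = 90/113 = 0.7965
  k = 3: (47 + 43 + 23)/113 = 113/113 = 1

Summary (fraction, with percent):

explained: PC1 0.4159 (41.59%), PC2 0.3805 (38.05%), PC3 0.2035 (20.35%);  cumulative: 0.4159, 0.7965, 1


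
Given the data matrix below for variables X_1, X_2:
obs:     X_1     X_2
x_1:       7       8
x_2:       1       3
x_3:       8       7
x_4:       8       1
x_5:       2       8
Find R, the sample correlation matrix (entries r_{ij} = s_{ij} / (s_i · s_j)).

Step 1 — column means:
  mean(X_1) = (7 + 1 + 8 + 8 + 2) / 5 = 26/5 = 5.2
  mean(X_2) = (8 + 3 + 7 + 1 + 8) / 5 = 27/5 = 5.4

Step 2 — sample variances and covariances s[i,j] = (1/(n-1)) · Σ_k (x_{k,i} - mean_i) · (x_{k,j} - mean_j), with n-1 = 4:
  s[X_1,X_1] = ((1.8)·(1.8) + (-4.2)·(-4.2) + (2.8)·(2.8) + (2.8)·(2.8) + (-3.2)·(-3.2)) / 4 = 46.8/4 = 11.7
  s[X_1,X_2] = ((1.8)·(2.6) + (-4.2)·(-2.4) + (2.8)·(1.6) + (2.8)·(-4.4) + (-3.2)·(2.6)) / 4 = -1.4/4 = -0.35
  s[X_2,X_2] = ((2.6)·(2.6) + (-2.4)·(-2.4) + (1.6)·(1.6) + (-4.4)·(-4.4) + (2.6)·(2.6)) / 4 = 41.2/4 = 10.3
  Sample standard deviations s_i = √(s[i,i]):
  s(X_1) = √(11.7) = 3.4205
  s(X_2) = √(10.3) = 3.2094

Step 3 — r_{ij} = s_{ij} / (s_i · s_j):
  r[X_1,X_1] = 1 (diagonal).
  r[X_1,X_2] = -0.35 / (3.4205 · 3.2094) = -0.35 / 10.9777 = -0.0319
  r[X_2,X_2] = 1 (diagonal).

R is symmetric with unit diagonal. Assembling:

R = [[1, -0.0319],
 [-0.0319, 1]]


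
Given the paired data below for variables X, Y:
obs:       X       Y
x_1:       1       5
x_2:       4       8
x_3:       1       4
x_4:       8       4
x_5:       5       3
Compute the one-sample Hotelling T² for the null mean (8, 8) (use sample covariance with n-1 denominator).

Step 1 — sample mean vector:
  mean(X) = (1 + 4 + 1 + 8 + 5) / 5 = 19/5 = 3.8
  mean(Y) = (5 + 8 + 4 + 4 + 3) / 5 = 24/5 = 4.8
  x̄ = (3.8, 4.8),  deviation x̄ - mu_0 = (3.8, 4.8) - (8, 8) = (-4.2, -3.2).

Step 2 — sample covariance matrix, S[i,j] = (1/(n-1)) · Σ_k (x_{k,i} - mean_i) · (x_{k,j} - mean_j), divisor n-1 = 4:
  S[X,X] = ((-2.8)·(-2.8) + (0.2)·(0.2) + (-2.8)·(-2.8) + (4.2)·(4.2) + (1.2)·(1.2)) / 4 = 34.8/4 = 8.7
  S[X,Y] = ((-2.8)·(0.2) + (0.2)·(3.2) + (-2.8)·(-0.8) + (4.2)·(-0.8) + (1.2)·(-1.8)) / 4 = -3.2/4 = -0.8
  S[Y,Y] = ((0.2)·(0.2) + (3.2)·(3.2) + (-0.8)·(-0.8) + (-0.8)·(-0.8) + (-1.8)·(-1.8)) / 4 = 14.8/4 = 3.7
  S = [[8.7, -0.8],
 [-0.8, 3.7]].

Step 3 — invert S. det(S) = 8.7·3.7 - (-0.8)² = 31.55.
  S^{-1} = (1/det) · [[d, -b], [-b, a]] = [[0.1173, 0.0254],
 [0.0254, 0.2758]].

Step 4 — quadratic form (x̄ - mu_0)^T · S^{-1} · (x̄ - mu_0):
  S^{-1} · (x̄ - mu_0) = (-0.5737, -0.9889),
  (x̄ - mu_0)^T · [...] = (-4.2)·(-0.5737) + (-3.2)·(-0.9889) = 5.574.

Step 5 — scale by n: T² = 5 · 5.574 = 27.87.

T² ≈ 27.87


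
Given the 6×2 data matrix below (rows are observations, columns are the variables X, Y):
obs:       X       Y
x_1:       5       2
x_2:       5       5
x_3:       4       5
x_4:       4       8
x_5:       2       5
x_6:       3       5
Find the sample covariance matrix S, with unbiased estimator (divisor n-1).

Step 1 — column means:
  mean(X) = (5 + 5 + 4 + 4 + 2 + 3) / 6 = 23/6 = 3.8333
  mean(Y) = (2 + 5 + 5 + 8 + 5 + 5) / 6 = 30/6 = 5

Step 2 — sample covariance S[i,j] = (1/(n-1)) · Σ_k (x_{k,i} - mean_i) · (x_{k,j} - mean_j), with n-1 = 5.
  S[X,X] = ((1.1667)·(1.1667) + (1.1667)·(1.1667) + (0.1667)·(0.1667) + (0.1667)·(0.1667) + (-1.8333)·(-1.8333) + (-0.8333)·(-0.8333)) / 5 = 6.8333/5 = 1.3667
  S[X,Y] = ((1.1667)·(-3) + (1.1667)·(0) + (0.1667)·(0) + (0.1667)·(3) + (-1.8333)·(0) + (-0.8333)·(0)) / 5 = -3/5 = -0.6
  S[Y,Y] = ((-3)·(-3) + (0)·(0) + (0)·(0) + (3)·(3) + (0)·(0) + (0)·(0)) / 5 = 18/5 = 3.6

S is symmetric (S[j,i] = S[i,j]). Assembling:

S = [[1.3667, -0.6],
 [-0.6, 3.6]]


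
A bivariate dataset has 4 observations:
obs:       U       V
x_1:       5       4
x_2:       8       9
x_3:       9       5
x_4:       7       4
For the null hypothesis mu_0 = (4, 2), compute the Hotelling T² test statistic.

Step 1 — sample mean vector:
  mean(U) = (5 + 8 + 9 + 7) / 4 = 29/4 = 7.25
  mean(V) = (4 + 9 + 5 + 4) / 4 = 22/4 = 5.5
  x̄ = (7.25, 5.5),  deviation x̄ - mu_0 = (7.25, 5.5) - (4, 2) = (3.25, 3.5).

Step 2 — sample covariance matrix, S[i,j] = (1/(n-1)) · Σ_k (x_{k,i} - mean_i) · (x_{k,j} - mean_j), divisor n-1 = 3:
  S[U,U] = ((-2.25)·(-2.25) + (0.75)·(0.75) + (1.75)·(1.75) + (-0.25)·(-0.25)) / 3 = 8.75/3 = 2.9167
  S[U,V] = ((-2.25)·(-1.5) + (0.75)·(3.5) + (1.75)·(-0.5) + (-0.25)·(-1.5)) / 3 = 5.5/3 = 1.8333
  S[V,V] = ((-1.5)·(-1.5) + (3.5)·(3.5) + (-0.5)·(-0.5) + (-1.5)·(-1.5)) / 3 = 17/3 = 5.6667
  S = [[2.9167, 1.8333],
 [1.8333, 5.6667]].

Step 3 — invert S. det(S) = 2.9167·5.6667 - (1.8333)² = 13.1667.
  S^{-1} = (1/det) · [[d, -b], [-b, a]] = [[0.4304, -0.1392],
 [-0.1392, 0.2215]].

Step 4 — quadratic form (x̄ - mu_0)^T · S^{-1} · (x̄ - mu_0):
  S^{-1} · (x̄ - mu_0) = (0.9114, 0.3228),
  (x̄ - mu_0)^T · [...] = (3.25)·(0.9114) + (3.5)·(0.3228) = 4.0918.

Step 5 — scale by n: T² = 4 · 4.0918 = 16.3671.

T² ≈ 16.3671


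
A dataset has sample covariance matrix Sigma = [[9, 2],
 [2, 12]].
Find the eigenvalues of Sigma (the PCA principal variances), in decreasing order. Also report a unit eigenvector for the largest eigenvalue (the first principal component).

Step 1 — characteristic polynomial of 2×2 Sigma:
  det(Sigma - λI) = λ² - trace · λ + det = 0.
  trace = 9 + 12 = 21, det = 9·12 - (2)² = 104.
Step 2 — discriminant:
  Δ = trace² - 4·det = 441 - 416 = 25.
Step 3 — eigenvalues:
  λ = (trace ± √Δ)/2 = (21 ± 5)/2,
  λ_1 = 13,  λ_2 = 8.

Step 4 — unit eigenvector for λ_1: solve (Sigma - λ_1 I)v = 0. First row:
  (9 - 13)·v_x + (2)·v_y = 0, i.e. (-4)·v_x + (2)·v_y = 0,
  so v ∝ (b, λ_1 - a) = (2, 4) = u.
  ||u|| = √((2)² + (4)²) = √(20) ≈ 4.4721,
  v_1 = u/||u|| ≈ (0.4472, 0.8944) (||v_1|| = 1).

λ_1 = 13,  λ_2 = 8;  v_1 ≈ (0.4472, 0.8944)


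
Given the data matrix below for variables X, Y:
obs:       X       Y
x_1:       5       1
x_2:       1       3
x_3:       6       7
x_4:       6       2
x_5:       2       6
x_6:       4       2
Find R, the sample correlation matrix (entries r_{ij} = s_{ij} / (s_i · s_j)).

Step 1 — column means:
  mean(X) = (5 + 1 + 6 + 6 + 2 + 4) / 6 = 24/6 = 4
  mean(Y) = (1 + 3 + 7 + 2 + 6 + 2) / 6 = 21/6 = 3.5

Step 2 — sample variances and covariances s[i,j] = (1/(n-1)) · Σ_k (x_{k,i} - mean_i) · (x_{k,j} - mean_j), with n-1 = 5:
  s[X,X] = ((1)·(1) + (-3)·(-3) + (2)·(2) + (2)·(2) + (-2)·(-2) + (0)·(0)) / 5 = 22/5 = 4.4
  s[X,Y] = ((1)·(-2.5) + (-3)·(-0.5) + (2)·(3.5) + (2)·(-1.5) + (-2)·(2.5) + (0)·(-1.5)) / 5 = -2/5 = -0.4
  s[Y,Y] = ((-2.5)·(-2.5) + (-0.5)·(-0.5) + (3.5)·(3.5) + (-1.5)·(-1.5) + (2.5)·(2.5) + (-1.5)·(-1.5)) / 5 = 29.5/5 = 5.9
  Sample standard deviations s_i = √(s[i,i]):
  s(X) = √(4.4) = 2.0976
  s(Y) = √(5.9) = 2.429

Step 3 — r_{ij} = s_{ij} / (s_i · s_j):
  r[X,X] = 1 (diagonal).
  r[X,Y] = -0.4 / (2.0976 · 2.429) = -0.4 / 5.0951 = -0.0785
  r[Y,Y] = 1 (diagonal).

R is symmetric with unit diagonal. Assembling:

R = [[1, -0.0785],
 [-0.0785, 1]]


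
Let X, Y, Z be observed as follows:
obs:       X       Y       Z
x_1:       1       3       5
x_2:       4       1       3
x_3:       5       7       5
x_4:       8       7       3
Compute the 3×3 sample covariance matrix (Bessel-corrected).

Step 1 — column means:
  mean(X) = (1 + 4 + 5 + 8) / 4 = 18/4 = 4.5
  mean(Y) = (3 + 1 + 7 + 7) / 4 = 18/4 = 4.5
  mean(Z) = (5 + 3 + 5 + 3) / 4 = 16/4 = 4

Step 2 — sample covariance S[i,j] = (1/(n-1)) · Σ_k (x_{k,i} - mean_i) · (x_{k,j} - mean_j), with n-1 = 3.
  S[X,X] = ((-3.5)·(-3.5) + (-0.5)·(-0.5) + (0.5)·(0.5) + (3.5)·(3.5)) / 3 = 25/3 = 8.3333
  S[X,Y] = ((-3.5)·(-1.5) + (-0.5)·(-3.5) + (0.5)·(2.5) + (3.5)·(2.5)) / 3 = 17/3 = 5.6667
  S[X,Z] = ((-3.5)·(1) + (-0.5)·(-1) + (0.5)·(1) + (3.5)·(-1)) / 3 = -6/3 = -2
  S[Y,Y] = ((-1.5)·(-1.5) + (-3.5)·(-3.5) + (2.5)·(2.5) + (2.5)·(2.5)) / 3 = 27/3 = 9
  S[Y,Z] = ((-1.5)·(1) + (-3.5)·(-1) + (2.5)·(1) + (2.5)·(-1)) / 3 = 2/3 = 0.6667
  S[Z,Z] = ((1)·(1) + (-1)·(-1) + (1)·(1) + (-1)·(-1)) / 3 = 4/3 = 1.3333

S is symmetric (S[j,i] = S[i,j]). Assembling:

S = [[8.3333, 5.6667, -2],
 [5.6667, 9, 0.6667],
 [-2, 0.6667, 1.3333]]


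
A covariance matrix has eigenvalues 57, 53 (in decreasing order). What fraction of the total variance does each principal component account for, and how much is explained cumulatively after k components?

Step 1 — total variance = trace(Sigma) = Σ λ_i = 57 + 53 = 110.

Step 2 — fraction explained by component i = λ_i / Σ λ:
  PC1: 57/110 = 0.5182
  PC2: 53/110 = 0.4818

Step 3 — cumulative fraction after k components = (λ_1 + ... + λ_k) / Σ λ:
  k = 1: 57/110 = 0.5182
  k = 2: (57 + 53)/110 = 110/110 = 1

Summary (fraction, with percent):

explained: PC1 0.5182 (51.82%), PC2 0.4818 (48.18%);  cumulative: 0.5182, 1


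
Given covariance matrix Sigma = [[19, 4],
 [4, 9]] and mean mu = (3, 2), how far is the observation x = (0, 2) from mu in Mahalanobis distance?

Step 1 — centre the observation: (x - mu) = (-3, 0).

Step 2 — invert Sigma. det(Sigma) = 19·9 - (4)² = 155.
  Sigma^{-1} = (1/det) · [[d, -b], [-b, a]] = [[0.0581, -0.0258],
 [-0.0258, 0.1226]].

Step 3 — form the quadratic (x - mu)^T · Sigma^{-1} · (x - mu):
  Sigma^{-1} · (x - mu) = (-0.1742, 0.0774).
  (x - mu)^T · [Sigma^{-1} · (x - mu)] = (-3)·(-0.1742) + (0)·(0.0774) = 0.5226.

Step 4 — take square root: d = √(0.5226) ≈ 0.7229.

d(x, mu) = √(0.5226) ≈ 0.7229


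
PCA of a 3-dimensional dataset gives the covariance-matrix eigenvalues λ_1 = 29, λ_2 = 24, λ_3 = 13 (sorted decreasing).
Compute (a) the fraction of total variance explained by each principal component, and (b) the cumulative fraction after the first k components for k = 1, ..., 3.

Step 1 — total variance = trace(Sigma) = Σ λ_i = 29 + 24 + 13 = 66.

Step 2 — fraction explained by component i = λ_i / Σ λ:
  PC1: 29/66 = 0.4394
  PC2: 24/66 = 0.3636
  PC3: 13/66 = 0.197

Step 3 — cumulative fraction after k components = (λ_1 + ... + λ_k) / Σ λ:
  k = 1: 29/66 = 0.4394
  k = 2: (29 + 24)/66 = 53/66 = 0.803
  k = 3: (29 + 24 + 13)/66 = 66/66 = 1

Summary (fraction, with percent):

explained: PC1 0.4394 (43.94%), PC2 0.3636 (36.36%), PC3 0.197 (19.7%);  cumulative: 0.4394, 0.803, 1


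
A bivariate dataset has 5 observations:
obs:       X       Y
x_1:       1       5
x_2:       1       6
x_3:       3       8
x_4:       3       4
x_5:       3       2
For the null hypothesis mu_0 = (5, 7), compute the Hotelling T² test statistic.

Step 1 — sample mean vector:
  mean(X) = (1 + 1 + 3 + 3 + 3) / 5 = 11/5 = 2.2
  mean(Y) = (5 + 6 + 8 + 4 + 2) / 5 = 25/5 = 5
  x̄ = (2.2, 5),  deviation x̄ - mu_0 = (2.2, 5) - (5, 7) = (-2.8, -2).

Step 2 — sample covariance matrix, S[i,j] = (1/(n-1)) · Σ_k (x_{k,i} - mean_i) · (x_{k,j} - mean_j), divisor n-1 = 4:
  S[X,X] = ((-1.2)·(-1.2) + (-1.2)·(-1.2) + (0.8)·(0.8) + (0.8)·(0.8) + (0.8)·(0.8)) / 4 = 4.8/4 = 1.2
  S[X,Y] = ((-1.2)·(0) + (-1.2)·(1) + (0.8)·(3) + (0.8)·(-1) + (0.8)·(-3)) / 4 = -2/4 = -0.5
  S[Y,Y] = ((0)·(0) + (1)·(1) + (3)·(3) + (-1)·(-1) + (-3)·(-3)) / 4 = 20/4 = 5
  S = [[1.2, -0.5],
 [-0.5, 5]].

Step 3 — invert S. det(S) = 1.2·5 - (-0.5)² = 5.75.
  S^{-1} = (1/det) · [[d, -b], [-b, a]] = [[0.8696, 0.087],
 [0.087, 0.2087]].

Step 4 — quadratic form (x̄ - mu_0)^T · S^{-1} · (x̄ - mu_0):
  S^{-1} · (x̄ - mu_0) = (-2.6087, -0.6609),
  (x̄ - mu_0)^T · [...] = (-2.8)·(-2.6087) + (-2)·(-0.6609) = 8.6261.

Step 5 — scale by n: T² = 5 · 8.6261 = 43.1304.

T² ≈ 43.1304


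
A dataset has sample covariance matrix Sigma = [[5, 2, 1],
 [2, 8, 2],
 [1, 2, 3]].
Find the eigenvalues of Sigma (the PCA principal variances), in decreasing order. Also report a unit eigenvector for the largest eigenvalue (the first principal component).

Step 1 — characteristic polynomial p(λ) = det(λI - Sigma) = λ³ - tr·λ² + c_1·λ - det, where tr = trace, c_1 = sum of the principal 2×2 minors, det = det(Sigma):
  tr = 5 + 8 + 3 = 16,
  c_1 = (5·8 - (2)²) + (5·3 - (1)²) + (8·3 - (2)²) = 36 + 14 + 20 = 70,
  det = 5·(8·3 - (2)²) - (2)·((2)·3 - (2)·(1)) + (1)·((2)·(2) - 8·(1)) = 5·(20) - (2)·(4) + (1)·(-4) = 88.
  So p(λ) = λ³ - 16λ² + 70λ - 88.
Step 2 — look for an integer root (rational root theorem: any rational root is an integer divisor of 88). Testing λ = 4:
  p(4) = 64 - 256 + 280 - 88 = 0  ✓
  Dividing out (λ - 4): p(λ) = (λ - 4)(λ² - 12λ + 22).
Step 3 — remaining eigenvalues from the quadratic λ² - 12λ + 22 = 0:
  Δ = 12² - 4·22 = 144 - 88 = 56,  λ = (12 ± √56)/2 = (12 ± 7.4833)/2 ≈ 9.7417 or 2.2583.
  Sorted: λ_1 = 9.7417,  λ_2 = 4,  λ_3 = 2.2583  (check: sum = 16 = tr ✓).

Step 4 — unit eigenvector for λ_1 ≈ 9.7417: v spans the null space of (Sigma - λ_1 I), whose rows are
  r_1 = (-4.7417, 2, 1),  r_2 = (2, -1.7417, 2),  r_3 = (1, 2, -6.7417).
  v is orthogonal to every row, so take v ∝ r_1 × r_2 = ((2)·(2) - (1)·(-1.7417), (1)·(2) - (-4.7417)·(2), (-4.7417)·(-1.7417) - (2)·(2)) ≈ (5.7417, 11.4833, 4.2583).
  Let u = (5.7417, 11.4833, 4.2583).
  ||u|| = √((5.7417)² + (11.4833)² + (4.2583)²) = √(182.9666) ≈ 13.5265,  v_1 = u/||u|| ≈ (0.4245, 0.8489, 0.3148) (||v_1|| = 1).

λ_1 = 9.7417,  λ_2 = 4,  λ_3 = 2.2583;  v_1 ≈ (0.4245, 0.8489, 0.3148)


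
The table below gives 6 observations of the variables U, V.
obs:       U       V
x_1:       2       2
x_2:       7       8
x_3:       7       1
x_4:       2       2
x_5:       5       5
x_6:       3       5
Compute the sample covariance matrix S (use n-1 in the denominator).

Step 1 — column means:
  mean(U) = (2 + 7 + 7 + 2 + 5 + 3) / 6 = 26/6 = 4.3333
  mean(V) = (2 + 8 + 1 + 2 + 5 + 5) / 6 = 23/6 = 3.8333

Step 2 — sample covariance S[i,j] = (1/(n-1)) · Σ_k (x_{k,i} - mean_i) · (x_{k,j} - mean_j), with n-1 = 5.
  S[U,U] = ((-2.3333)·(-2.3333) + (2.6667)·(2.6667) + (2.6667)·(2.6667) + (-2.3333)·(-2.3333) + (0.6667)·(0.6667) + (-1.3333)·(-1.3333)) / 5 = 27.3333/5 = 5.4667
  S[U,V] = ((-2.3333)·(-1.8333) + (2.6667)·(4.1667) + (2.6667)·(-2.8333) + (-2.3333)·(-1.8333) + (0.6667)·(1.1667) + (-1.3333)·(1.1667)) / 5 = 11.3333/5 = 2.2667
  S[V,V] = ((-1.8333)·(-1.8333) + (4.1667)·(4.1667) + (-2.8333)·(-2.8333) + (-1.8333)·(-1.8333) + (1.1667)·(1.1667) + (1.1667)·(1.1667)) / 5 = 34.8333/5 = 6.9667

S is symmetric (S[j,i] = S[i,j]). Assembling:

S = [[5.4667, 2.2667],
 [2.2667, 6.9667]]


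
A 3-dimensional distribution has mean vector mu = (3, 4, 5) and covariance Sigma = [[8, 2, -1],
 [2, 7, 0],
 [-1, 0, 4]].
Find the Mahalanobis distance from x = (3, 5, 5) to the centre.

Step 1 — centre the observation: (x - mu) = (0, 1, 0).

Step 2 — invert Sigma (cofactor / det for 3×3, or solve directly):
  Sigma^{-1} = [[0.1393, -0.0398, 0.0348],
 [-0.0398, 0.1542, -0.01],
 [0.0348, -0.01, 0.2587]].

Step 3 — form the quadratic (x - mu)^T · Sigma^{-1} · (x - mu):
  Sigma^{-1} · (x - mu) = (-0.0398, 0.1542, -0.01).
  (x - mu)^T · [Sigma^{-1} · (x - mu)] = (0)·(-0.0398) + (1)·(0.1542) + (0)·(-0.01) = 0.1542.

Step 4 — take square root: d = √(0.1542) ≈ 0.3927.

d(x, mu) = √(0.1542) ≈ 0.3927


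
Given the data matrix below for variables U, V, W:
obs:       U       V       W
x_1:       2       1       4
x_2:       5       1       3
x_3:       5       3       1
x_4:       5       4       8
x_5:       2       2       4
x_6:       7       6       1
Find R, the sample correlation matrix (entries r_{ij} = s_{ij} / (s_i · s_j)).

Step 1 — column means:
  mean(U) = (2 + 5 + 5 + 5 + 2 + 7) / 6 = 26/6 = 4.3333
  mean(V) = (1 + 1 + 3 + 4 + 2 + 6) / 6 = 17/6 = 2.8333
  mean(W) = (4 + 3 + 1 + 8 + 4 + 1) / 6 = 21/6 = 3.5

Step 2 — sample variances and covariances s[i,j] = (1/(n-1)) · Σ_k (x_{k,i} - mean_i) · (x_{k,j} - mean_j), with n-1 = 5:
  s[U,U] = ((-2.3333)·(-2.3333) + (0.6667)·(0.6667) + (0.6667)·(0.6667) + (0.6667)·(0.6667) + (-2.3333)·(-2.3333) + (2.6667)·(2.6667)) / 5 = 19.3333/5 = 3.8667
  s[U,V] = ((-2.3333)·(-1.8333) + (0.6667)·(-1.8333) + (0.6667)·(0.1667) + (0.6667)·(1.1667) + (-2.3333)·(-0.8333) + (2.6667)·(3.1667)) / 5 = 14.3333/5 = 2.8667
  s[U,W] = ((-2.3333)·(0.5) + (0.6667)·(-0.5) + (0.6667)·(-2.5) + (0.6667)·(4.5) + (-2.3333)·(0.5) + (2.6667)·(-2.5)) / 5 = -8/5 = -1.6
  s[V,V] = ((-1.8333)·(-1.8333) + (-1.8333)·(-1.8333) + (0.1667)·(0.1667) + (1.1667)·(1.1667) + (-0.8333)·(-0.8333) + (3.1667)·(3.1667)) / 5 = 18.8333/5 = 3.7667
  s[V,W] = ((-1.8333)·(0.5) + (-1.8333)·(-0.5) + (0.1667)·(-2.5) + (1.1667)·(4.5) + (-0.8333)·(0.5) + (3.1667)·(-2.5)) / 5 = -3.5/5 = -0.7
  s[W,W] = ((0.5)·(0.5) + (-0.5)·(-0.5) + (-2.5)·(-2.5) + (4.5)·(4.5) + (0.5)·(0.5) + (-2.5)·(-2.5)) / 5 = 33.5/5 = 6.7
  Sample standard deviations s_i = √(s[i,i]):
  s(U) = √(3.8667) = 1.9664
  s(V) = √(3.7667) = 1.9408
  s(W) = √(6.7) = 2.5884

Step 3 — r_{ij} = s_{ij} / (s_i · s_j):
  r[U,U] = 1 (diagonal).
  r[U,V] = 2.8667 / (1.9664 · 1.9408) = 2.8667 / 3.8163 = 0.7512
  r[U,W] = -1.6 / (1.9664 · 2.5884) = -1.6 / 5.0899 = -0.3144
  r[V,V] = 1 (diagonal).
  r[V,W] = -0.7 / (1.9408 · 2.5884) = -0.7 / 5.0236 = -0.1393
  r[W,W] = 1 (diagonal).

R is symmetric with unit diagonal. Assembling:

R = [[1, 0.7512, -0.3144],
 [0.7512, 1, -0.1393],
 [-0.3144, -0.1393, 1]]


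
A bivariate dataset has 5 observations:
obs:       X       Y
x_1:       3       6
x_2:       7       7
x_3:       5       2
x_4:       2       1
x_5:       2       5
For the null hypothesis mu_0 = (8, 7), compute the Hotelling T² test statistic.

Step 1 — sample mean vector:
  mean(X) = (3 + 7 + 5 + 2 + 2) / 5 = 19/5 = 3.8
  mean(Y) = (6 + 7 + 2 + 1 + 5) / 5 = 21/5 = 4.2
  x̄ = (3.8, 4.2),  deviation x̄ - mu_0 = (3.8, 4.2) - (8, 7) = (-4.2, -2.8).

Step 2 — sample covariance matrix, S[i,j] = (1/(n-1)) · Σ_k (x_{k,i} - mean_i) · (x_{k,j} - mean_j), divisor n-1 = 4:
  S[X,X] = ((-0.8)·(-0.8) + (3.2)·(3.2) + (1.2)·(1.2) + (-1.8)·(-1.8) + (-1.8)·(-1.8)) / 4 = 18.8/4 = 4.7
  S[X,Y] = ((-0.8)·(1.8) + (3.2)·(2.8) + (1.2)·(-2.2) + (-1.8)·(-3.2) + (-1.8)·(0.8)) / 4 = 9.2/4 = 2.3
  S[Y,Y] = ((1.8)·(1.8) + (2.8)·(2.8) + (-2.2)·(-2.2) + (-3.2)·(-3.2) + (0.8)·(0.8)) / 4 = 26.8/4 = 6.7
  S = [[4.7, 2.3],
 [2.3, 6.7]].

Step 3 — invert S. det(S) = 4.7·6.7 - (2.3)² = 26.2.
  S^{-1} = (1/det) · [[d, -b], [-b, a]] = [[0.2557, -0.0878],
 [-0.0878, 0.1794]].

Step 4 — quadratic form (x̄ - mu_0)^T · S^{-1} · (x̄ - mu_0):
  S^{-1} · (x̄ - mu_0) = (-0.8282, -0.1336),
  (x̄ - mu_0)^T · [...] = (-4.2)·(-0.8282) + (-2.8)·(-0.1336) = 3.8527.

Step 5 — scale by n: T² = 5 · 3.8527 = 19.2634.

T² ≈ 19.2634


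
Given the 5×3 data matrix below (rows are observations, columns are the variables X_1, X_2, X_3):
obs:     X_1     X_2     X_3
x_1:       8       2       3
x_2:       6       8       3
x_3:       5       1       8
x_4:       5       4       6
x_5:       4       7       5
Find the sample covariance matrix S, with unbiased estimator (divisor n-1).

Step 1 — column means:
  mean(X_1) = (8 + 6 + 5 + 5 + 4) / 5 = 28/5 = 5.6
  mean(X_2) = (2 + 8 + 1 + 4 + 7) / 5 = 22/5 = 4.4
  mean(X_3) = (3 + 3 + 8 + 6 + 5) / 5 = 25/5 = 5

Step 2 — sample covariance S[i,j] = (1/(n-1)) · Σ_k (x_{k,i} - mean_i) · (x_{k,j} - mean_j), with n-1 = 4.
  S[X_1,X_1] = ((2.4)·(2.4) + (0.4)·(0.4) + (-0.6)·(-0.6) + (-0.6)·(-0.6) + (-1.6)·(-1.6)) / 4 = 9.2/4 = 2.3
  S[X_1,X_2] = ((2.4)·(-2.4) + (0.4)·(3.6) + (-0.6)·(-3.4) + (-0.6)·(-0.4) + (-1.6)·(2.6)) / 4 = -6.2/4 = -1.55
  S[X_1,X_3] = ((2.4)·(-2) + (0.4)·(-2) + (-0.6)·(3) + (-0.6)·(1) + (-1.6)·(0)) / 4 = -8/4 = -2
  S[X_2,X_2] = ((-2.4)·(-2.4) + (3.6)·(3.6) + (-3.4)·(-3.4) + (-0.4)·(-0.4) + (2.6)·(2.6)) / 4 = 37.2/4 = 9.3
  S[X_2,X_3] = ((-2.4)·(-2) + (3.6)·(-2) + (-3.4)·(3) + (-0.4)·(1) + (2.6)·(0)) / 4 = -13/4 = -3.25
  S[X_3,X_3] = ((-2)·(-2) + (-2)·(-2) + (3)·(3) + (1)·(1) + (0)·(0)) / 4 = 18/4 = 4.5

S is symmetric (S[j,i] = S[i,j]). Assembling:

S = [[2.3, -1.55, -2],
 [-1.55, 9.3, -3.25],
 [-2, -3.25, 4.5]]


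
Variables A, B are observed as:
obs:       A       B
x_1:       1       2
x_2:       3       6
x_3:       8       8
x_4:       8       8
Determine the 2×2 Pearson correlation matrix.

Step 1 — column means:
  mean(A) = (1 + 3 + 8 + 8) / 4 = 20/4 = 5
  mean(B) = (2 + 6 + 8 + 8) / 4 = 24/4 = 6

Step 2 — sample variances and covariances s[i,j] = (1/(n-1)) · Σ_k (x_{k,i} - mean_i) · (x_{k,j} - mean_j), with n-1 = 3:
  s[A,A] = ((-4)·(-4) + (-2)·(-2) + (3)·(3) + (3)·(3)) / 3 = 38/3 = 12.6667
  s[A,B] = ((-4)·(-4) + (-2)·(0) + (3)·(2) + (3)·(2)) / 3 = 28/3 = 9.3333
  s[B,B] = ((-4)·(-4) + (0)·(0) + (2)·(2) + (2)·(2)) / 3 = 24/3 = 8
  Sample standard deviations s_i = √(s[i,i]):
  s(A) = √(12.6667) = 3.559
  s(B) = √(8) = 2.8284

Step 3 — r_{ij} = s_{ij} / (s_i · s_j):
  r[A,A] = 1 (diagonal).
  r[A,B] = 9.3333 / (3.559 · 2.8284) = 9.3333 / 10.0664 = 0.9272
  r[B,B] = 1 (diagonal).

R is symmetric with unit diagonal. Assembling:

R = [[1, 0.9272],
 [0.9272, 1]]


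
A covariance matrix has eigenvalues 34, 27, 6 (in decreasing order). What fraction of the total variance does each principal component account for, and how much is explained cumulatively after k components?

Step 1 — total variance = trace(Sigma) = Σ λ_i = 34 + 27 + 6 = 67.

Step 2 — fraction explained by component i = λ_i / Σ λ:
  PC1: 34/67 = 0.5075
  PC2: 27/67 = 0.403
  PC3: 6/67 = 0.0896

Step 3 — cumulative fraction after k components = (λ_1 + ... + λ_k) / Σ λ:
  k = 1: 34/67 = 0.5075
  k = 2: (34 + 27)/67 = 61/67 = 0.9104
  k = 3: (34 + 27 + 6)/67 = 67/67 = 1

Summary (fraction, with percent):

explained: PC1 0.5075 (50.75%), PC2 0.403 (40.3%), PC3 0.0896 (8.96%);  cumulative: 0.5075, 0.9104, 1


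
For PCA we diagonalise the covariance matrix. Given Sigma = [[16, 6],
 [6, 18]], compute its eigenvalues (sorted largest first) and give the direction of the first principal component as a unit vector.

Step 1 — characteristic polynomial of 2×2 Sigma:
  det(Sigma - λI) = λ² - trace · λ + det = 0.
  trace = 16 + 18 = 34, det = 16·18 - (6)² = 252.
Step 2 — discriminant:
  Δ = trace² - 4·det = 1156 - 1008 = 148.
Step 3 — eigenvalues:
  λ = (trace ± √Δ)/2 = (34 ± 12.1655)/2,
  λ_1 = 23.0828,  λ_2 = 10.9172.

Step 4 — unit eigenvector for λ_1: solve (Sigma - λ_1 I)v = 0. First row:
  (16 - 23.0828)·v_x + (6)·v_y = 0, i.e. (-7.0828)·v_x + (6)·v_y = 0,
  so v ∝ (b, λ_1 - a) = (6, 7.0828) = u.
  ||u|| = √((6)² + (7.0828)²) = √(86.1655) ≈ 9.2825,
  v_1 = u/||u|| ≈ (0.6464, 0.763) (||v_1|| = 1).

λ_1 = 23.0828,  λ_2 = 10.9172;  v_1 ≈ (0.6464, 0.763)


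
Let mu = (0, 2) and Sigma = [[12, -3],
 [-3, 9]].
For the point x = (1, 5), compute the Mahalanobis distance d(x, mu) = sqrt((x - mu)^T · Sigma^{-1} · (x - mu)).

Step 1 — centre the observation: (x - mu) = (1, 3).

Step 2 — invert Sigma. det(Sigma) = 12·9 - (-3)² = 99.
  Sigma^{-1} = (1/det) · [[d, -b], [-b, a]] = [[0.0909, 0.0303],
 [0.0303, 0.1212]].

Step 3 — form the quadratic (x - mu)^T · Sigma^{-1} · (x - mu):
  Sigma^{-1} · (x - mu) = (0.1818, 0.3939).
  (x - mu)^T · [Sigma^{-1} · (x - mu)] = (1)·(0.1818) + (3)·(0.3939) = 1.3636.

Step 4 — take square root: d = √(1.3636) ≈ 1.1677.

d(x, mu) = √(1.3636) ≈ 1.1677


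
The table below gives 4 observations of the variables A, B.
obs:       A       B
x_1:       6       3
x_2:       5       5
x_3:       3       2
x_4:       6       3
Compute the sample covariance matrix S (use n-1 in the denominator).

Step 1 — column means:
  mean(A) = (6 + 5 + 3 + 6) / 4 = 20/4 = 5
  mean(B) = (3 + 5 + 2 + 3) / 4 = 13/4 = 3.25

Step 2 — sample covariance S[i,j] = (1/(n-1)) · Σ_k (x_{k,i} - mean_i) · (x_{k,j} - mean_j), with n-1 = 3.
  S[A,A] = ((1)·(1) + (0)·(0) + (-2)·(-2) + (1)·(1)) / 3 = 6/3 = 2
  S[A,B] = ((1)·(-0.25) + (0)·(1.75) + (-2)·(-1.25) + (1)·(-0.25)) / 3 = 2/3 = 0.6667
  S[B,B] = ((-0.25)·(-0.25) + (1.75)·(1.75) + (-1.25)·(-1.25) + (-0.25)·(-0.25)) / 3 = 4.75/3 = 1.5833

S is symmetric (S[j,i] = S[i,j]). Assembling:

S = [[2, 0.6667],
 [0.6667, 1.5833]]


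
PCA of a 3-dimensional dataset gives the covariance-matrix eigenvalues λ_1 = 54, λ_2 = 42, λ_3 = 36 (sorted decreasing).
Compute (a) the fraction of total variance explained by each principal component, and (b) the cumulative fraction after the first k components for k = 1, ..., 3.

Step 1 — total variance = trace(Sigma) = Σ λ_i = 54 + 42 + 36 = 132.

Step 2 — fraction explained by component i = λ_i / Σ λ:
  PC1: 54/132 = 0.4091
  PC2: 42/132 = 0.3182
  PC3: 36/132 = 0.2727

Step 3 — cumulative fraction after k components = (λ_1 + ... + λ_k) / Σ λ:
  k = 1: 54/132 = 0.4091
  k = 2: (54 + 42)/132 = 96/132 = 0.7273
  k = 3: (54 + 42 + 36)/132 = 132/132 = 1

Summary (fraction, with percent):

explained: PC1 0.4091 (40.91%), PC2 0.3182 (31.82%), PC3 0.2727 (27.27%);  cumulative: 0.4091, 0.7273, 1


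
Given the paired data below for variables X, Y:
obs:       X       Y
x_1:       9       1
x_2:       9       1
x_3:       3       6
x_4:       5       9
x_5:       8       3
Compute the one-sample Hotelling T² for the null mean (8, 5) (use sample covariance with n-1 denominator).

Step 1 — sample mean vector:
  mean(X) = (9 + 9 + 3 + 5 + 8) / 5 = 34/5 = 6.8
  mean(Y) = (1 + 1 + 6 + 9 + 3) / 5 = 20/5 = 4
  x̄ = (6.8, 4),  deviation x̄ - mu_0 = (6.8, 4) - (8, 5) = (-1.2, -1).

Step 2 — sample covariance matrix, S[i,j] = (1/(n-1)) · Σ_k (x_{k,i} - mean_i) · (x_{k,j} - mean_j), divisor n-1 = 4:
  S[X,X] = ((2.2)·(2.2) + (2.2)·(2.2) + (-3.8)·(-3.8) + (-1.8)·(-1.8) + (1.2)·(1.2)) / 4 = 28.8/4 = 7.2
  S[X,Y] = ((2.2)·(-3) + (2.2)·(-3) + (-3.8)·(2) + (-1.8)·(5) + (1.2)·(-1)) / 4 = -31/4 = -7.75
  S[Y,Y] = ((-3)·(-3) + (-3)·(-3) + (2)·(2) + (5)·(5) + (-1)·(-1)) / 4 = 48/4 = 12
  S = [[7.2, -7.75],
 [-7.75, 12]].

Step 3 — invert S. det(S) = 7.2·12 - (-7.75)² = 26.3375.
  S^{-1} = (1/det) · [[d, -b], [-b, a]] = [[0.4556, 0.2943],
 [0.2943, 0.2734]].

Step 4 — quadratic form (x̄ - mu_0)^T · S^{-1} · (x̄ - mu_0):
  S^{-1} · (x̄ - mu_0) = (-0.841, -0.6265),
  (x̄ - mu_0)^T · [...] = (-1.2)·(-0.841) + (-1)·(-0.6265) = 1.6357.

Step 5 — scale by n: T² = 5 · 1.6357 = 8.1785.

T² ≈ 8.1785


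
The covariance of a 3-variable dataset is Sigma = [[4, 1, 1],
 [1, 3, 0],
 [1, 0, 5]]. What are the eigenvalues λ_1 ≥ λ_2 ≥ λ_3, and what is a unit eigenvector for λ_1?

Step 1 — characteristic polynomial p(λ) = det(λI - Sigma) = λ³ - tr·λ² + c_1·λ - det, where tr = trace, c_1 = sum of the principal 2×2 minors, det = det(Sigma):
  tr = 4 + 3 + 5 = 12,
  c_1 = (4·3 - (1)²) + (4·5 - (1)²) + (3·5 - (0)²) = 11 + 19 + 15 = 45,
  det = 4·(3·5 - (0)²) - (1)·((1)·5 - (0)·(1)) + (1)·((1)·(0) - 3·(1)) = 4·(15) - (1)·(5) + (1)·(-3) = 52.
  So p(λ) = λ³ - 12λ² + 45λ - 52.
Step 2 — look for an integer root (rational root theorem: any rational root is an integer divisor of 52). Testing λ = 4:
  p(4) = 64 - 192 + 180 - 52 = 0  ✓
  Dividing out (λ - 4): p(λ) = (λ - 4)(λ² - 8λ + 13).
Step 3 — remaining eigenvalues from the quadratic λ² - 8λ + 13 = 0:
  Δ = 8² - 4·13 = 64 - 52 = 12,  λ = (8 ± √12)/2 = (8 ± 3.4641)/2 ≈ 5.7321 or 2.2679.
  Sorted: λ_1 = 5.7321,  λ_2 = 4,  λ_3 = 2.2679  (check: sum = 12 = tr ✓).

Step 4 — unit eigenvector for λ_1 ≈ 5.7321: v spans the null space of (Sigma - λ_1 I), whose rows are
  r_1 = (-1.7321, 1, 1),  r_2 = (1, -2.7321, 0),  r_3 = (1, 0, -0.7321).
  v is orthogonal to every row, so take v ∝ r_1 × r_2 = ((1)·(0) - (1)·(-2.7321), (1)·(1) - (-1.7321)·(0), (-1.7321)·(-2.7321) - (1)·(1)) ≈ (2.7321, 1, 3.7321).
  Let u = (2.7321, 1, 3.7321).
  ||u|| = √((2.7321)² + (1)² + (3.7321)²) = √(22.3923) ≈ 4.7321,  v_1 = u/||u|| ≈ (0.5774, 0.2113, 0.7887) (||v_1|| = 1).

λ_1 = 5.7321,  λ_2 = 4,  λ_3 = 2.2679;  v_1 ≈ (0.5774, 0.2113, 0.7887)


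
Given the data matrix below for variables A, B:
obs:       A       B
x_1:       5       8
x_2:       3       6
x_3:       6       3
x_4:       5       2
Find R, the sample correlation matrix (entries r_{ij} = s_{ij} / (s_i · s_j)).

Step 1 — column means:
  mean(A) = (5 + 3 + 6 + 5) / 4 = 19/4 = 4.75
  mean(B) = (8 + 6 + 3 + 2) / 4 = 19/4 = 4.75

Step 2 — sample variances and covariances s[i,j] = (1/(n-1)) · Σ_k (x_{k,i} - mean_i) · (x_{k,j} - mean_j), with n-1 = 3:
  s[A,A] = ((0.25)·(0.25) + (-1.75)·(-1.75) + (1.25)·(1.25) + (0.25)·(0.25)) / 3 = 4.75/3 = 1.5833
  s[A,B] = ((0.25)·(3.25) + (-1.75)·(1.25) + (1.25)·(-1.75) + (0.25)·(-2.75)) / 3 = -4.25/3 = -1.4167
  s[B,B] = ((3.25)·(3.25) + (1.25)·(1.25) + (-1.75)·(-1.75) + (-2.75)·(-2.75)) / 3 = 22.75/3 = 7.5833
  Sample standard deviations s_i = √(s[i,i]):
  s(A) = √(1.5833) = 1.2583
  s(B) = √(7.5833) = 2.7538

Step 3 — r_{ij} = s_{ij} / (s_i · s_j):
  r[A,A] = 1 (diagonal).
  r[A,B] = -1.4167 / (1.2583 · 2.7538) = -1.4167 / 3.4651 = -0.4088
  r[B,B] = 1 (diagonal).

R is symmetric with unit diagonal. Assembling:

R = [[1, -0.4088],
 [-0.4088, 1]]


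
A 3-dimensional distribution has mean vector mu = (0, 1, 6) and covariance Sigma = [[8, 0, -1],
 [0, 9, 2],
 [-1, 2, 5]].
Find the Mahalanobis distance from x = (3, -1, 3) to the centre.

Step 1 — centre the observation: (x - mu) = (3, -2, -3).

Step 2 — invert Sigma (cofactor / det for 3×3, or solve directly):
  Sigma^{-1} = [[0.1285, -0.0063, 0.0282],
 [-0.0063, 0.1223, -0.0502],
 [0.0282, -0.0502, 0.2257]].

Step 3 — form the quadratic (x - mu)^T · Sigma^{-1} · (x - mu):
  Sigma^{-1} · (x - mu) = (0.3135, -0.1129, -0.4922).
  (x - mu)^T · [Sigma^{-1} · (x - mu)] = (3)·(0.3135) + (-2)·(-0.1129) + (-3)·(-0.4922) = 2.6426.

Step 4 — take square root: d = √(2.6426) ≈ 1.6256.

d(x, mu) = √(2.6426) ≈ 1.6256


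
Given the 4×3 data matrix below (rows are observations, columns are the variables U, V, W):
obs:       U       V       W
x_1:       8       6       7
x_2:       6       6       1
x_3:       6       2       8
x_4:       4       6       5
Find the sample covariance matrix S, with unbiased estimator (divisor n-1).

Step 1 — column means:
  mean(U) = (8 + 6 + 6 + 4) / 4 = 24/4 = 6
  mean(V) = (6 + 6 + 2 + 6) / 4 = 20/4 = 5
  mean(W) = (7 + 1 + 8 + 5) / 4 = 21/4 = 5.25

Step 2 — sample covariance S[i,j] = (1/(n-1)) · Σ_k (x_{k,i} - mean_i) · (x_{k,j} - mean_j), with n-1 = 3.
  S[U,U] = ((2)·(2) + (0)·(0) + (0)·(0) + (-2)·(-2)) / 3 = 8/3 = 2.6667
  S[U,V] = ((2)·(1) + (0)·(1) + (0)·(-3) + (-2)·(1)) / 3 = 0/3 = 0
  S[U,W] = ((2)·(1.75) + (0)·(-4.25) + (0)·(2.75) + (-2)·(-0.25)) / 3 = 4/3 = 1.3333
  S[V,V] = ((1)·(1) + (1)·(1) + (-3)·(-3) + (1)·(1)) / 3 = 12/3 = 4
  S[V,W] = ((1)·(1.75) + (1)·(-4.25) + (-3)·(2.75) + (1)·(-0.25)) / 3 = -11/3 = -3.6667
  S[W,W] = ((1.75)·(1.75) + (-4.25)·(-4.25) + (2.75)·(2.75) + (-0.25)·(-0.25)) / 3 = 28.75/3 = 9.5833

S is symmetric (S[j,i] = S[i,j]). Assembling:

S = [[2.6667, 0, 1.3333],
 [0, 4, -3.6667],
 [1.3333, -3.6667, 9.5833]]


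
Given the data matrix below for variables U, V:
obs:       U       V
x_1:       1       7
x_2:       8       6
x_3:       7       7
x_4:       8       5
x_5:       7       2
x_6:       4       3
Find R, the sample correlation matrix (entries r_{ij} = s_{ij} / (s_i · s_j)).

Step 1 — column means:
  mean(U) = (1 + 8 + 7 + 8 + 7 + 4) / 6 = 35/6 = 5.8333
  mean(V) = (7 + 6 + 7 + 5 + 2 + 3) / 6 = 30/6 = 5

Step 2 — sample variances and covariances s[i,j] = (1/(n-1)) · Σ_k (x_{k,i} - mean_i) · (x_{k,j} - mean_j), with n-1 = 5:
  s[U,U] = ((-4.8333)·(-4.8333) + (2.1667)·(2.1667) + (1.1667)·(1.1667) + (2.1667)·(2.1667) + (1.1667)·(1.1667) + (-1.8333)·(-1.8333)) / 5 = 38.8333/5 = 7.7667
  s[U,V] = ((-4.8333)·(2) + (2.1667)·(1) + (1.1667)·(2) + (2.1667)·(0) + (1.1667)·(-3) + (-1.8333)·(-2)) / 5 = -5/5 = -1
  s[V,V] = ((2)·(2) + (1)·(1) + (2)·(2) + (0)·(0) + (-3)·(-3) + (-2)·(-2)) / 5 = 22/5 = 4.4
  Sample standard deviations s_i = √(s[i,i]):
  s(U) = √(7.7667) = 2.7869
  s(V) = √(4.4) = 2.0976

Step 3 — r_{ij} = s_{ij} / (s_i · s_j):
  r[U,U] = 1 (diagonal).
  r[U,V] = -1 / (2.7869 · 2.0976) = -1 / 5.8458 = -0.1711
  r[V,V] = 1 (diagonal).

R is symmetric with unit diagonal. Assembling:

R = [[1, -0.1711],
 [-0.1711, 1]]
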